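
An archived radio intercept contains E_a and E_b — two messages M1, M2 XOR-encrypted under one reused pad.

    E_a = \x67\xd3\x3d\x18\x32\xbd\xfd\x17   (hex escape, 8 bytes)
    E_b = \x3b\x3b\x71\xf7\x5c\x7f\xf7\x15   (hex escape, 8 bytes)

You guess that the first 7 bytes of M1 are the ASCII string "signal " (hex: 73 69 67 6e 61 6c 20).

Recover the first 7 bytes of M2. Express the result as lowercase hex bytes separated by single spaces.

First, E_a ⊕ E_b = (M1 ⊕ K) ⊕ (M2 ⊕ K) = M1 ⊕ M2, so the key drops out. Then M2 = (M1 ⊕ M2) ⊕ M1 over the first 7 bytes.
byte 0: (67 XOR 3b) XOR 73 = 5c XOR 73 = 2f
byte 1: (d3 XOR 3b) XOR 69 = e8 XOR 69 = 81
byte 2: (3d XOR 71) XOR 67 = 4c XOR 67 = 2b
byte 3: (18 XOR f7) XOR 6e = ef XOR 6e = 81
byte 4: (32 XOR 5c) XOR 61 = 6e XOR 61 = 0f
byte 5: (bd XOR 7f) XOR 6c = c2 XOR 6c = ae
byte 6: (fd XOR f7) XOR 20 = 0a XOR 20 = 2a

2f 81 2b 81 0f ae 2a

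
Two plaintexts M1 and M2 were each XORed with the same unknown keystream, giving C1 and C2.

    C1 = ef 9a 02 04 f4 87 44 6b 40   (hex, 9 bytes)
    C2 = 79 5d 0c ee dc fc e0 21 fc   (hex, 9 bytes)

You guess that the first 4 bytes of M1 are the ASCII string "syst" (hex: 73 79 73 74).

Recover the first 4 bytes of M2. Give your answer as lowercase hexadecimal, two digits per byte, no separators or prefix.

First, C1 ⊕ C2 = (M1 ⊕ K) ⊕ (M2 ⊕ K) = M1 ⊕ M2, so the key drops out. Then M2 = (M1 ⊕ M2) ⊕ M1 over the first 4 bytes.
byte 0: (ef xor 79) xor 73 = 96 xor 73 = e5
byte 1: (9a xor 5d) xor 79 = c7 xor 79 = be
byte 2: (02 xor 0c) xor 73 = 0e xor 73 = 7d
byte 3: (04 xor ee) xor 74 = ea xor 74 = 9e

e5be7d9e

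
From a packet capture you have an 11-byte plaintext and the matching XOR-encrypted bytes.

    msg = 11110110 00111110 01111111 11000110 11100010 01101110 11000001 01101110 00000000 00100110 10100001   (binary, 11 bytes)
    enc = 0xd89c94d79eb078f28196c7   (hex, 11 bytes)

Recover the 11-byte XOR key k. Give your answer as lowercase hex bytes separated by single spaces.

2e a2 eb 11 7c de b9 9c 81 b0 66

Since enc = msg ⊕ k, XORing both sides with msg gives k = msg ⊕ enc.
f6 ⊕ d8 = 2e
3e ⊕ 9c = a2
7f ⊕ 94 = eb
c6 ⊕ d7 = 11
e2 ⊕ 9e = 7c
6e ⊕ b0 = de
c1 ⊕ 78 = b9
6e ⊕ f2 = 9c
00 ⊕ 81 = 81
26 ⊕ 96 = b0
a1 ⊕ c7 = 66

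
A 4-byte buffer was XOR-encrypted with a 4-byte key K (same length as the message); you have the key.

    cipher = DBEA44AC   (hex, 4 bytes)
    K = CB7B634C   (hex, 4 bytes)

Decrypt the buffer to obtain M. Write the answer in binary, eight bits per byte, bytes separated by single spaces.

XOR is its own inverse, so applying the key byte-wise gives the result directly.
219 xor 203 =  16
234 xor 123 = 145
 68 xor  99 =  39
172 xor  76 = 224

00010000 10010001 00100111 11100000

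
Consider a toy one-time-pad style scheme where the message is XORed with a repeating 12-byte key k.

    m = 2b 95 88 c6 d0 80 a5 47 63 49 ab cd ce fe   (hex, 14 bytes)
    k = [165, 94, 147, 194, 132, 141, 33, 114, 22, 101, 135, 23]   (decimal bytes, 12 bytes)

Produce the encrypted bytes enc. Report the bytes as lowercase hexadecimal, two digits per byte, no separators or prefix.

8ecb1b04540d8435752c2cda6ba0

The 12-byte key repeats, so the effective keystream is a5 5e 93 c2 84 8d 21 72 16 65 87 17 a5 5e.
byte 0:  43 ⊕ 165 = 142
byte 1: 149 ⊕  94 = 203
byte 2: 136 ⊕ 147 =  27
byte 3: 198 ⊕ 194 =   4
byte 4: 208 ⊕ 132 =  84
byte 5: 128 ⊕ 141 =  13
byte 6: 165 ⊕  33 = 132
byte 7:  71 ⊕ 114 =  53
byte 8:  99 ⊕  22 = 117
byte 9:  73 ⊕ 101 =  44
byte 10: 171 ⊕ 135 =  44
byte 11: 205 ⊕  23 = 218
byte 12: 206 ⊕ 165 = 107
byte 13: 254 ⊕  94 = 160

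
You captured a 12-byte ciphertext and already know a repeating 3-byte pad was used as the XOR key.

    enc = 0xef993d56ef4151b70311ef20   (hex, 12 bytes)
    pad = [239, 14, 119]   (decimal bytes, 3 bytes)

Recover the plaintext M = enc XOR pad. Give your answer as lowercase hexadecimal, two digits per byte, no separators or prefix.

00974ab9e136beb974fee157

The 3-byte key repeats, so the effective keystream is ef 0e 77 ef 0e 77 ef 0e 77 ef 0e 77.
byte 0: 239 ⊕ 239 =   0
byte 1: 153 ⊕  14 = 151
byte 2:  61 ⊕ 119 =  74
byte 3:  86 ⊕ 239 = 185
byte 4: 239 ⊕  14 = 225
byte 5:  65 ⊕ 119 =  54
byte 6:  81 ⊕ 239 = 190
byte 7: 183 ⊕  14 = 185
byte 8:   3 ⊕ 119 = 116
byte 9:  17 ⊕ 239 = 254
byte 10: 239 ⊕  14 = 225
byte 11:  32 ⊕ 119 =  87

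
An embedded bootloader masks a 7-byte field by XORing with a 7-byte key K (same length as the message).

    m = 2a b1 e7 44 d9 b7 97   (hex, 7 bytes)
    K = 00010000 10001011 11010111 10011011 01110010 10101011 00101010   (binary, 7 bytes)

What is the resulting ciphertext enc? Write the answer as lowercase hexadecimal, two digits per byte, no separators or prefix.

byte 0:  42 XOR  16 =  58
byte 1: 177 XOR 139 =  58
byte 2: 231 XOR 215 =  48
byte 3:  68 XOR 155 = 223
byte 4: 217 XOR 114 = 171
byte 5: 183 XOR 171 =  28
byte 6: 151 XOR  42 = 189

3a3a30dfab1cbd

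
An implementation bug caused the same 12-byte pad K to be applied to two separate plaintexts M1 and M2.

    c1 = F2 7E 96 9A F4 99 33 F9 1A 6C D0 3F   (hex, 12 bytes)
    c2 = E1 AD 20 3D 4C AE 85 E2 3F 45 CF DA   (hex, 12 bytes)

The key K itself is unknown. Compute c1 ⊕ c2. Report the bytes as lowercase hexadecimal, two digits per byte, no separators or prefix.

c1 ⊕ c2 = (M1 ⊕ K) ⊕ (M2 ⊕ K) = M1 ⊕ M2 — the shared key cancels under XOR.
byte 0: 11110010 XOR 11100001 = 00010011
byte 1: 01111110 XOR 10101101 = 11010011
byte 2: 10010110 XOR 00100000 = 10110110
byte 3: 10011010 XOR 00111101 = 10100111
byte 4: 11110100 XOR 01001100 = 10111000
byte 5: 10011001 XOR 10101110 = 00110111
byte 6: 00110011 XOR 10000101 = 10110110
byte 7: 11111001 XOR 11100010 = 00011011
byte 8: 00011010 XOR 00111111 = 00100101
byte 9: 01101100 XOR 01000101 = 00101001
byte 10: 11010000 XOR 11001111 = 00011111
byte 11: 00111111 XOR 11011010 = 11100101

13d3b6a7b837b61b25291fe5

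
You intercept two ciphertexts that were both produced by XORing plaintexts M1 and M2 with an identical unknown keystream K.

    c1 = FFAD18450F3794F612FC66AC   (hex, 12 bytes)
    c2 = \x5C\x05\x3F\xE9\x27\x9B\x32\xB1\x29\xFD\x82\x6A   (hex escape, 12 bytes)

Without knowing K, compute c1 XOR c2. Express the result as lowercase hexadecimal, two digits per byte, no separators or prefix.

a3a827ac28aca6473b01e4c6

c1 ⊕ c2 = (M1 ⊕ K) ⊕ (M2 ⊕ K) = M1 ⊕ M2 — the shared key cancels under XOR.
ff ^ 5c = a3
ad ^ 05 = a8
18 ^ 3f = 27
45 ^ e9 = ac
0f ^ 27 = 28
37 ^ 9b = ac
94 ^ 32 = a6
f6 ^ b1 = 47
12 ^ 29 = 3b
fc ^ fd = 01
66 ^ 82 = e4
ac ^ 6a = c6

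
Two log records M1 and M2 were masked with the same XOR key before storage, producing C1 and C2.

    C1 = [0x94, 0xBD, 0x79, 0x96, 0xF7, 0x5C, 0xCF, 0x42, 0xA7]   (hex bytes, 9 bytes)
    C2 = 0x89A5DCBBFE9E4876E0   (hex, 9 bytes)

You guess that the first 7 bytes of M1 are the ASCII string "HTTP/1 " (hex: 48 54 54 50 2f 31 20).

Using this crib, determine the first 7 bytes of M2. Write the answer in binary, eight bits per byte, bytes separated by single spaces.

01010101 01001100 11110001 01111101 00100110 11110011 10100111

First, C1 ⊕ C2 = (M1 ⊕ K) ⊕ (M2 ⊕ K) = M1 ⊕ M2, so the key drops out. Then M2 = (M1 ⊕ M2) ⊕ M1 over the first 7 bytes.
byte 0: (94 xor 89) xor 48 = 1d xor 48 = 55
byte 1: (bd xor a5) xor 54 = 18 xor 54 = 4c
byte 2: (79 xor dc) xor 54 = a5 xor 54 = f1
byte 3: (96 xor bb) xor 50 = 2d xor 50 = 7d
byte 4: (f7 xor fe) xor 2f = 09 xor 2f = 26
byte 5: (5c xor 9e) xor 31 = c2 xor 31 = f3
byte 6: (cf xor 48) xor 20 = 87 xor 20 = a7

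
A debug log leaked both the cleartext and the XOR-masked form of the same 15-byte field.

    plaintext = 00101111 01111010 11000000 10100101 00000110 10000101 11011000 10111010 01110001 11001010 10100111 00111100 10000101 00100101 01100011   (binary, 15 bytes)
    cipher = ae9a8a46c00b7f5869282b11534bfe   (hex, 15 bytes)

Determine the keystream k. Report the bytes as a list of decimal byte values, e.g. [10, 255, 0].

[129, 224, 74, 227, 198, 142, 167, 226, 24, 226, 140, 45, 214, 110, 157]

Since cipher = plaintext ⊕ k, XORing both sides with plaintext gives k = plaintext ⊕ cipher.
 47 xor 174 = 129
122 xor 154 = 224
192 xor 138 =  74
165 xor  70 = 227
  6 xor 192 = 198
133 xor  11 = 142
216 xor 127 = 167
186 xor  88 = 226
113 xor 105 =  24
202 xor  40 = 226
167 xor  43 = 140
 60 xor  17 =  45
133 xor  83 = 214
 37 xor  75 = 110
 99 xor 254 = 157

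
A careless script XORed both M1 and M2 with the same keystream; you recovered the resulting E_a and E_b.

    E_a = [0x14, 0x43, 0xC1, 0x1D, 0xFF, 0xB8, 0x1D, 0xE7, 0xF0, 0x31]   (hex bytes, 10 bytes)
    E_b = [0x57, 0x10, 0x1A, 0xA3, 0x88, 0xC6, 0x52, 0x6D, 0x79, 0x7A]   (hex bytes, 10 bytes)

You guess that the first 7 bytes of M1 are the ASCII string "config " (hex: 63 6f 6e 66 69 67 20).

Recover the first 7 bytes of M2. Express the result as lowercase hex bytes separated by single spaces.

First, E_a ⊕ E_b = (M1 ⊕ K) ⊕ (M2 ⊕ K) = M1 ⊕ M2, so the key drops out. Then M2 = (M1 ⊕ M2) ⊕ M1 over the first 7 bytes.
byte 0: (14 ^ 57) ^ 63 = 43 ^ 63 = 20
byte 1: (43 ^ 10) ^ 6f = 53 ^ 6f = 3c
byte 2: (c1 ^ 1a) ^ 6e = db ^ 6e = b5
byte 3: (1d ^ a3) ^ 66 = be ^ 66 = d8
byte 4: (ff ^ 88) ^ 69 = 77 ^ 69 = 1e
byte 5: (b8 ^ c6) ^ 67 = 7e ^ 67 = 19
byte 6: (1d ^ 52) ^ 20 = 4f ^ 20 = 6f

20 3c b5 d8 1e 19 6f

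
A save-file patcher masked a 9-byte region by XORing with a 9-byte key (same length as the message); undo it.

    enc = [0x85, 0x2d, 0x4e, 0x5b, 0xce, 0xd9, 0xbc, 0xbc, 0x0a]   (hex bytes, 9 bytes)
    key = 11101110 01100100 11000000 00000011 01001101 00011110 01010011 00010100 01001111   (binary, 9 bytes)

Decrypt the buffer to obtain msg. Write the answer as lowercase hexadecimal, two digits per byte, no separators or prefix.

XOR is its own inverse, so applying the key byte-wise gives the result directly.
85 ⊕ ee = 6b
2d ⊕ 64 = 49
4e ⊕ c0 = 8e
5b ⊕ 03 = 58
ce ⊕ 4d = 83
d9 ⊕ 1e = c7
bc ⊕ 53 = ef
bc ⊕ 14 = a8
0a ⊕ 4f = 45

6b498e5883c7efa845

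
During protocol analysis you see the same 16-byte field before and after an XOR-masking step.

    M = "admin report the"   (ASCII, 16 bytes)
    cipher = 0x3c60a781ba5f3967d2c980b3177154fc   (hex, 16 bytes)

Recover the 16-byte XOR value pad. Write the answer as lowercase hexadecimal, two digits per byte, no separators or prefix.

Since cipher = M ⊕ pad, XORing both sides with M gives pad = M ⊕ cipher.
byte 0: 01100001 ⊕ 00111100 = 01011101
byte 1: 01100100 ⊕ 01100000 = 00000100
byte 2: 01101101 ⊕ 10100111 = 11001010
byte 3: 01101001 ⊕ 10000001 = 11101000
byte 4: 01101110 ⊕ 10111010 = 11010100
byte 5: 00100000 ⊕ 01011111 = 01111111
byte 6: 01110010 ⊕ 00111001 = 01001011
byte 7: 01100101 ⊕ 01100111 = 00000010
byte 8: 01110000 ⊕ 11010010 = 10100010
byte 9: 01101111 ⊕ 11001001 = 10100110
byte 10: 01110010 ⊕ 10000000 = 11110010
byte 11: 01110100 ⊕ 10110011 = 11000111
byte 12: 00100000 ⊕ 00010111 = 00110111
byte 13: 01110100 ⊕ 01110001 = 00000101
byte 14: 01101000 ⊕ 01010100 = 00111100
byte 15: 01100101 ⊕ 11111100 = 10011001

5d04cae8d47f4b02a2a6f2c737053c99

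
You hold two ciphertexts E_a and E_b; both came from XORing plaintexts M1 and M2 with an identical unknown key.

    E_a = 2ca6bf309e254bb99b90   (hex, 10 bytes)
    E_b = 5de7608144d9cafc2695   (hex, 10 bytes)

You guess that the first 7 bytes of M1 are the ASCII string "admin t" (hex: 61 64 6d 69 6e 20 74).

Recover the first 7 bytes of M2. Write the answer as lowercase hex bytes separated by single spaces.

10 25 b2 d8 b4 dc f5

First, E_a ⊕ E_b = (M1 ⊕ K) ⊕ (M2 ⊕ K) = M1 ⊕ M2, so the key drops out. Then M2 = (M1 ⊕ M2) ⊕ M1 over the first 7 bytes.
byte 0: (2c ^ 5d) ^ 61 = 71 ^ 61 = 10
byte 1: (a6 ^ e7) ^ 64 = 41 ^ 64 = 25
byte 2: (bf ^ 60) ^ 6d = df ^ 6d = b2
byte 3: (30 ^ 81) ^ 69 = b1 ^ 69 = d8
byte 4: (9e ^ 44) ^ 6e = da ^ 6e = b4
byte 5: (25 ^ d9) ^ 20 = fc ^ 20 = dc
byte 6: (4b ^ ca) ^ 74 = 81 ^ 74 = f5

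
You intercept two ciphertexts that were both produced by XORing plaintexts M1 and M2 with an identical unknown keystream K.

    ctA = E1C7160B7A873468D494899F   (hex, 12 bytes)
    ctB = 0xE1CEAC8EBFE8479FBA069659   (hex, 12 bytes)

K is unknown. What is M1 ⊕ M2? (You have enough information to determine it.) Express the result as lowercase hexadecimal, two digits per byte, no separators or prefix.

0009ba85c56f73f76e921fc6

ctA ⊕ ctB = (M1 ⊕ K) ⊕ (M2 ⊕ K) = M1 ⊕ M2 — the shared key cancels under XOR.
e1 xor e1 = 00
c7 xor ce = 09
16 xor ac = ba
0b xor 8e = 85
7a xor bf = c5
87 xor e8 = 6f
34 xor 47 = 73
68 xor 9f = f7
d4 xor ba = 6e
94 xor 06 = 92
89 xor 96 = 1f
9f xor 59 = c6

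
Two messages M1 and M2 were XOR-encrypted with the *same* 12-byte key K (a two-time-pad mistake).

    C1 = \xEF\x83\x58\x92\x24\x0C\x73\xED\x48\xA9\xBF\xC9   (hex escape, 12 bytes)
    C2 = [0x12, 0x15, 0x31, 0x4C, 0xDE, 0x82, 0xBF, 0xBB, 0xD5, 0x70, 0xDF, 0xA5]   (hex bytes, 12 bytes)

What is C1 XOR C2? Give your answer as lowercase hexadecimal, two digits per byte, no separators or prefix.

C1 ⊕ C2 = (M1 ⊕ K) ⊕ (M2 ⊕ K) = M1 ⊕ M2 — the shared key cancels under XOR.
11101111 xor 00010010 = 11111101
10000011 xor 00010101 = 10010110
01011000 xor 00110001 = 01101001
10010010 xor 01001100 = 11011110
00100100 xor 11011110 = 11111010
00001100 xor 10000010 = 10001110
01110011 xor 10111111 = 11001100
11101101 xor 10111011 = 01010110
01001000 xor 11010101 = 10011101
10101001 xor 01110000 = 11011001
10111111 xor 11011111 = 01100000
11001001 xor 10100101 = 01101100

fd9669defa8ecc569dd9606c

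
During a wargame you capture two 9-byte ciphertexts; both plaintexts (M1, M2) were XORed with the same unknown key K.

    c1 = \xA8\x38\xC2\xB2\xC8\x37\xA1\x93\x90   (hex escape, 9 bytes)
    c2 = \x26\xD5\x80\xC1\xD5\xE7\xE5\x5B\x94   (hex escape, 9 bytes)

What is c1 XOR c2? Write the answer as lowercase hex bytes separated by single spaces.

c1 ⊕ c2 = (M1 ⊕ K) ⊕ (M2 ⊕ K) = M1 ⊕ M2 — the shared key cancels under XOR.
a8 XOR 26 = 8e
38 XOR d5 = ed
c2 XOR 80 = 42
b2 XOR c1 = 73
c8 XOR d5 = 1d
37 XOR e7 = d0
a1 XOR e5 = 44
93 XOR 5b = c8
90 XOR 94 = 04

8e ed 42 73 1d d0 44 c8 04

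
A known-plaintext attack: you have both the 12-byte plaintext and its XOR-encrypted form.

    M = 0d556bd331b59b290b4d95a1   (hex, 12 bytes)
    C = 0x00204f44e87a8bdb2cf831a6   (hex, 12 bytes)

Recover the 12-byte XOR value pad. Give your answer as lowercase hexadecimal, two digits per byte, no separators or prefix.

Since C = M ⊕ pad, XORing both sides with M gives pad = M ⊕ C.
byte 0:  13 ^   0 =  13
byte 1:  85 ^  32 = 117
byte 2: 107 ^  79 =  36
byte 3: 211 ^  68 = 151
byte 4:  49 ^ 232 = 217
byte 5: 181 ^ 122 = 207
byte 6: 155 ^ 139 =  16
byte 7:  41 ^ 219 = 242
byte 8:  11 ^  44 =  39
byte 9:  77 ^ 248 = 181
byte 10: 149 ^  49 = 164
byte 11: 161 ^ 166 =   7

0d752497d9cf10f227b5a407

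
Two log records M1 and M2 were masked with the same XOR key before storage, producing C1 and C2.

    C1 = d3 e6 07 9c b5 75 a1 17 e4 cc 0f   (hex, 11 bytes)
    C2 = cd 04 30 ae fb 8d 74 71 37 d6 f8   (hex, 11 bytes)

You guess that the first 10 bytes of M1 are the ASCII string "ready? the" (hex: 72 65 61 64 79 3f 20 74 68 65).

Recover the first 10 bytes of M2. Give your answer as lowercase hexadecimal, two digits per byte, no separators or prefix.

First, C1 ⊕ C2 = (M1 ⊕ K) ⊕ (M2 ⊕ K) = M1 ⊕ M2, so the key drops out. Then M2 = (M1 ⊕ M2) ⊕ M1 over the first 10 bytes.
byte 0: (d3 XOR cd) XOR 72 = 1e XOR 72 = 6c
byte 1: (e6 XOR 04) XOR 65 = e2 XOR 65 = 87
byte 2: (07 XOR 30) XOR 61 = 37 XOR 61 = 56
byte 3: (9c XOR ae) XOR 64 = 32 XOR 64 = 56
byte 4: (b5 XOR fb) XOR 79 = 4e XOR 79 = 37
byte 5: (75 XOR 8d) XOR 3f = f8 XOR 3f = c7
byte 6: (a1 XOR 74) XOR 20 = d5 XOR 20 = f5
byte 7: (17 XOR 71) XOR 74 = 66 XOR 74 = 12
byte 8: (e4 XOR 37) XOR 68 = d3 XOR 68 = bb
byte 9: (cc XOR d6) XOR 65 = 1a XOR 65 = 7f

6c87565637c7f512bb7f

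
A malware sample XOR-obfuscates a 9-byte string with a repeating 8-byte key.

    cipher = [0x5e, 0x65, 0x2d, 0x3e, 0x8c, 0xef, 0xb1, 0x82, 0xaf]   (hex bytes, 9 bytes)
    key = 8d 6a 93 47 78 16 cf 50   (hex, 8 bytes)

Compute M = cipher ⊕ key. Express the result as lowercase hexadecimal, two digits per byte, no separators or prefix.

d30fbe79f4f97ed222

The 8-byte key repeats, so the effective keystream is 8d 6a 93 47 78 16 cf 50 8d.
byte 0: 5e xor 8d = d3
byte 1: 65 xor 6a = 0f
byte 2: 2d xor 93 = be
byte 3: 3e xor 47 = 79
byte 4: 8c xor 78 = f4
byte 5: ef xor 16 = f9
byte 6: b1 xor cf = 7e
byte 7: 82 xor 50 = d2
byte 8: af xor 8d = 22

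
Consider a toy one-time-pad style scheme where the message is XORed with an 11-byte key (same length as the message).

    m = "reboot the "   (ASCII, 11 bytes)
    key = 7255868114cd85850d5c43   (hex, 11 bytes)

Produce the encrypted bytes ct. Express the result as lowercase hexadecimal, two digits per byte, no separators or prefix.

0030e4ee7bb9a5f1653963

XOR is its own inverse, so applying the key byte-wise gives the result directly.
72 XOR 72 = 00
65 XOR 55 = 30
62 XOR 86 = e4
6f XOR 81 = ee
6f XOR 14 = 7b
74 XOR cd = b9
20 XOR 85 = a5
74 XOR 85 = f1
68 XOR 0d = 65
65 XOR 5c = 39
20 XOR 43 = 63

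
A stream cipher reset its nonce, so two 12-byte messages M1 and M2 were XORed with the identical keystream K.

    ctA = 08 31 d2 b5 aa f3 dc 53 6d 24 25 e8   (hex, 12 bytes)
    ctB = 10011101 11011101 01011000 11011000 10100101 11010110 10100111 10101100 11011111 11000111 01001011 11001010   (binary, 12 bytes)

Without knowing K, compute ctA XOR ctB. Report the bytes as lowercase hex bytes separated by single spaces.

95 ec 8a 6d 0f 25 7b ff b2 e3 6e 22

ctA ⊕ ctB = (M1 ⊕ K) ⊕ (M2 ⊕ K) = M1 ⊕ M2 — the shared key cancels under XOR.
08 XOR 9d = 95
31 XOR dd = ec
d2 XOR 58 = 8a
b5 XOR d8 = 6d
aa XOR a5 = 0f
f3 XOR d6 = 25
dc XOR a7 = 7b
53 XOR ac = ff
6d XOR df = b2
24 XOR c7 = e3
25 XOR 4b = 6e
e8 XOR ca = 22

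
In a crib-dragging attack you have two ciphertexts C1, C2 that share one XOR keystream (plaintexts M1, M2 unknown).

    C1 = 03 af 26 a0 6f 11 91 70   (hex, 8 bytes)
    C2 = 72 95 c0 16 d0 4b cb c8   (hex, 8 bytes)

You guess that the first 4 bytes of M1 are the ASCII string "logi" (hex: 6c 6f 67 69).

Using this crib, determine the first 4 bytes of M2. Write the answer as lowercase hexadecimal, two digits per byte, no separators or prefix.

1d5581df

First, C1 ⊕ C2 = (M1 ⊕ K) ⊕ (M2 ⊕ K) = M1 ⊕ M2, so the key drops out. Then M2 = (M1 ⊕ M2) ⊕ M1 over the first 4 bytes.
byte 0: (03 ⊕ 72) ⊕ 6c = 71 ⊕ 6c = 1d
byte 1: (af ⊕ 95) ⊕ 6f = 3a ⊕ 6f = 55
byte 2: (26 ⊕ c0) ⊕ 67 = e6 ⊕ 67 = 81
byte 3: (a0 ⊕ 16) ⊕ 69 = b6 ⊕ 69 = df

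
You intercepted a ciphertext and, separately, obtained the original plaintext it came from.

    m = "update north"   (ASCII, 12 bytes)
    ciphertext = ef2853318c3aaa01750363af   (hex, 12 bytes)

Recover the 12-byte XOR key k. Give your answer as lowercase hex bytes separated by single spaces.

9a 58 37 50 f8 5f 8a 6f 1a 71 17 c7

Since ciphertext = m ⊕ k, XORing both sides with m gives k = m ⊕ ciphertext.
01110101 ⊕ 11101111 = 10011010
01110000 ⊕ 00101000 = 01011000
01100100 ⊕ 01010011 = 00110111
01100001 ⊕ 00110001 = 01010000
01110100 ⊕ 10001100 = 11111000
01100101 ⊕ 00111010 = 01011111
00100000 ⊕ 10101010 = 10001010
01101110 ⊕ 00000001 = 01101111
01101111 ⊕ 01110101 = 00011010
01110010 ⊕ 00000011 = 01110001
01110100 ⊕ 01100011 = 00010111
01101000 ⊕ 10101111 = 11000111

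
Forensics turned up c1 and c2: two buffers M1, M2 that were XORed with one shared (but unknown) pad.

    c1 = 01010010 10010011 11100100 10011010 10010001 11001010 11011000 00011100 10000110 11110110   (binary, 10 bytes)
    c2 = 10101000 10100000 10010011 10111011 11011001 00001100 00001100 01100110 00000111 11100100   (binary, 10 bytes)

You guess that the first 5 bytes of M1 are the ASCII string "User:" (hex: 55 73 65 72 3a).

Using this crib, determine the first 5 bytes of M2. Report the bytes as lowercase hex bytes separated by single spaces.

First, c1 ⊕ c2 = (M1 ⊕ K) ⊕ (M2 ⊕ K) = M1 ⊕ M2, so the key drops out. Then M2 = (M1 ⊕ M2) ⊕ M1 over the first 5 bytes.
byte 0: (52 ^ a8) ^ 55 = fa ^ 55 = af
byte 1: (93 ^ a0) ^ 73 = 33 ^ 73 = 40
byte 2: (e4 ^ 93) ^ 65 = 77 ^ 65 = 12
byte 3: (9a ^ bb) ^ 72 = 21 ^ 72 = 53
byte 4: (91 ^ d9) ^ 3a = 48 ^ 3a = 72

af 40 12 53 72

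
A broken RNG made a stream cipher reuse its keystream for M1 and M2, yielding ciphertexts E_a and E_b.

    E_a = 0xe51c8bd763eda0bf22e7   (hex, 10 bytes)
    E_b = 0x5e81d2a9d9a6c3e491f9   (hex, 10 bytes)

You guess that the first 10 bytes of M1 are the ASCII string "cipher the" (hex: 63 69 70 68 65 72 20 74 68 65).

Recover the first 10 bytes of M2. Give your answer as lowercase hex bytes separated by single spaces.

d8 f4 29 16 df 39 43 2f db 7b

First, E_a ⊕ E_b = (M1 ⊕ K) ⊕ (M2 ⊕ K) = M1 ⊕ M2, so the key drops out. Then M2 = (M1 ⊕ M2) ⊕ M1 over the first 10 bytes.
byte 0: (e5 ⊕ 5e) ⊕ 63 = bb ⊕ 63 = d8
byte 1: (1c ⊕ 81) ⊕ 69 = 9d ⊕ 69 = f4
byte 2: (8b ⊕ d2) ⊕ 70 = 59 ⊕ 70 = 29
byte 3: (d7 ⊕ a9) ⊕ 68 = 7e ⊕ 68 = 16
byte 4: (63 ⊕ d9) ⊕ 65 = ba ⊕ 65 = df
byte 5: (ed ⊕ a6) ⊕ 72 = 4b ⊕ 72 = 39
byte 6: (a0 ⊕ c3) ⊕ 20 = 63 ⊕ 20 = 43
byte 7: (bf ⊕ e4) ⊕ 74 = 5b ⊕ 74 = 2f
byte 8: (22 ⊕ 91) ⊕ 68 = b3 ⊕ 68 = db
byte 9: (e7 ⊕ f9) ⊕ 65 = 1e ⊕ 65 = 7b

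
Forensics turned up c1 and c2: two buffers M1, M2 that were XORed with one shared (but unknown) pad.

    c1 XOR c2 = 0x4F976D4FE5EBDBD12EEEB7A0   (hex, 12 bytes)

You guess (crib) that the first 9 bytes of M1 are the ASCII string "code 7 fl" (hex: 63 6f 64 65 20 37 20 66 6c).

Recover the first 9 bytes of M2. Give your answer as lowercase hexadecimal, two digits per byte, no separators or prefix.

Since c1 ⊕ c2 = M1 ⊕ M2, XORing with the guessed M1 bytes yields the corresponding M2 bytes: M2 = (c1 ⊕ c2) ⊕ M1.
01001111 XOR 01100011 = 00101100
10010111 XOR 01101111 = 11111000
01101101 XOR 01100100 = 00001001
01001111 XOR 01100101 = 00101010
11100101 XOR 00100000 = 11000101
11101011 XOR 00110111 = 11011100
11011011 XOR 00100000 = 11111011
11010001 XOR 01100110 = 10110111
00101110 XOR 01101100 = 01000010

2cf8092ac5dcfbb742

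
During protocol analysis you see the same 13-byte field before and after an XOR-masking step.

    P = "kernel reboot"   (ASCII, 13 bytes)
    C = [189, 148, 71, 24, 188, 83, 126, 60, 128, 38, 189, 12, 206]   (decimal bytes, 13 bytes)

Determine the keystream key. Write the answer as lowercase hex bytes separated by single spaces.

Since C = P ⊕ key, XORing both sides with P gives key = P ⊕ C.
6b ⊕ bd = d6
65 ⊕ 94 = f1
72 ⊕ 47 = 35
6e ⊕ 18 = 76
65 ⊕ bc = d9
6c ⊕ 53 = 3f
20 ⊕ 7e = 5e
72 ⊕ 3c = 4e
65 ⊕ 80 = e5
62 ⊕ 26 = 44
6f ⊕ bd = d2
6f ⊕ 0c = 63
74 ⊕ ce = ba

d6 f1 35 76 d9 3f 5e 4e e5 44 d2 63 ba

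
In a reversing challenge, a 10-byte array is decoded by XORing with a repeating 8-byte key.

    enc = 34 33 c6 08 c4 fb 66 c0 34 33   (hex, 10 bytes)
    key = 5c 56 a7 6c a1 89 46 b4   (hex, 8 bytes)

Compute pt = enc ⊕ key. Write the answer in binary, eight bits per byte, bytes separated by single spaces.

The 8-byte key repeats, so the effective keystream is 5c 56 a7 6c a1 89 46 b4 5c 56.
byte 0: 34 xor 5c = 68
byte 1: 33 xor 56 = 65
byte 2: c6 xor a7 = 61
byte 3: 08 xor 6c = 64
byte 4: c4 xor a1 = 65
byte 5: fb xor 89 = 72
byte 6: 66 xor 46 = 20
byte 7: c0 xor b4 = 74
byte 8: 34 xor 5c = 68
byte 9: 33 xor 56 = 65

01101000 01100101 01100001 01100100 01100101 01110010 00100000 01110100 01101000 01100101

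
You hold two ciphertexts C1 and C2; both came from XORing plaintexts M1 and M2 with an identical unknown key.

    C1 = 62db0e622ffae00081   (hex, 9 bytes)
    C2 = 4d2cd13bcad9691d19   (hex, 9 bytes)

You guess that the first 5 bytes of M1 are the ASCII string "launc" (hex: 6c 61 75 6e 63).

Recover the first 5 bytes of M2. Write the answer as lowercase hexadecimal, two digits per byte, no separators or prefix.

4396aa3786

First, C1 ⊕ C2 = (M1 ⊕ K) ⊕ (M2 ⊕ K) = M1 ⊕ M2, so the key drops out. Then M2 = (M1 ⊕ M2) ⊕ M1 over the first 5 bytes.
byte 0: (62 ⊕ 4d) ⊕ 6c = 2f ⊕ 6c = 43
byte 1: (db ⊕ 2c) ⊕ 61 = f7 ⊕ 61 = 96
byte 2: (0e ⊕ d1) ⊕ 75 = df ⊕ 75 = aa
byte 3: (62 ⊕ 3b) ⊕ 6e = 59 ⊕ 6e = 37
byte 4: (2f ⊕ ca) ⊕ 63 = e5 ⊕ 63 = 86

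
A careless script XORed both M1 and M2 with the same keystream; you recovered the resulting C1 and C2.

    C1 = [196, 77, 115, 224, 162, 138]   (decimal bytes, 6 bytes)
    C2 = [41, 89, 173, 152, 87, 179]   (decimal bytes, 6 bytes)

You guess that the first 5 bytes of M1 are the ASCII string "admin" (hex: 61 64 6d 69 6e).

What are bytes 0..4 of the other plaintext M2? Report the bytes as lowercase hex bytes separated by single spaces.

8c 70 b3 11 9b

First, C1 ⊕ C2 = (M1 ⊕ K) ⊕ (M2 ⊕ K) = M1 ⊕ M2, so the key drops out. Then M2 = (M1 ⊕ M2) ⊕ M1 over the first 5 bytes.
byte 0: (c4 XOR 29) XOR 61 = ed XOR 61 = 8c
byte 1: (4d XOR 59) XOR 64 = 14 XOR 64 = 70
byte 2: (73 XOR ad) XOR 6d = de XOR 6d = b3
byte 3: (e0 XOR 98) XOR 69 = 78 XOR 69 = 11
byte 4: (a2 XOR 57) XOR 6e = f5 XOR 6e = 9b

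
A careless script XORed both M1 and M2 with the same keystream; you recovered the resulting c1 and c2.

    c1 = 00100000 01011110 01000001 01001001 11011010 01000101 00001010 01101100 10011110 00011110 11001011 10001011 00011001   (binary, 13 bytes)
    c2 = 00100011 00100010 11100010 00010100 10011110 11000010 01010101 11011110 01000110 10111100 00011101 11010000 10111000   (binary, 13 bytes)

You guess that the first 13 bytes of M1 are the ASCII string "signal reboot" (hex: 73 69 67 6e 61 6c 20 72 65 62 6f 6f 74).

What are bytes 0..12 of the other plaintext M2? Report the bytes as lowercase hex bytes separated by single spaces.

First, c1 ⊕ c2 = (M1 ⊕ K) ⊕ (M2 ⊕ K) = M1 ⊕ M2, so the key drops out. Then M2 = (M1 ⊕ M2) ⊕ M1 over the first 13 bytes.
byte 0: (20 ^ 23) ^ 73 = 03 ^ 73 = 70
byte 1: (5e ^ 22) ^ 69 = 7c ^ 69 = 15
byte 2: (41 ^ e2) ^ 67 = a3 ^ 67 = c4
byte 3: (49 ^ 14) ^ 6e = 5d ^ 6e = 33
byte 4: (da ^ 9e) ^ 61 = 44 ^ 61 = 25
byte 5: (45 ^ c2) ^ 6c = 87 ^ 6c = eb
byte 6: (0a ^ 55) ^ 20 = 5f ^ 20 = 7f
byte 7: (6c ^ de) ^ 72 = b2 ^ 72 = c0
byte 8: (9e ^ 46) ^ 65 = d8 ^ 65 = bd
byte 9: (1e ^ bc) ^ 62 = a2 ^ 62 = c0
byte 10: (cb ^ 1d) ^ 6f = d6 ^ 6f = b9
byte 11: (8b ^ d0) ^ 6f = 5b ^ 6f = 34
byte 12: (19 ^ b8) ^ 74 = a1 ^ 74 = d5

70 15 c4 33 25 eb 7f c0 bd c0 b9 34 d5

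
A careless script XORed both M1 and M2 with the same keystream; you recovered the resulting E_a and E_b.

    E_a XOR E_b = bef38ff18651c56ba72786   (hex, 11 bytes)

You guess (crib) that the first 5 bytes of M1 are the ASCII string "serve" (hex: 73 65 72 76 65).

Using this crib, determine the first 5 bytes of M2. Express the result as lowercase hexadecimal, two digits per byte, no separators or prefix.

Since E_a ⊕ E_b = M1 ⊕ M2, XORing with the guessed M1 bytes yields the corresponding M2 bytes: M2 = (E_a ⊕ E_b) ⊕ M1.
190 ^ 115 = 205
243 ^ 101 = 150
143 ^ 114 = 253
241 ^ 118 = 135
134 ^ 101 = 227

cd96fd87e3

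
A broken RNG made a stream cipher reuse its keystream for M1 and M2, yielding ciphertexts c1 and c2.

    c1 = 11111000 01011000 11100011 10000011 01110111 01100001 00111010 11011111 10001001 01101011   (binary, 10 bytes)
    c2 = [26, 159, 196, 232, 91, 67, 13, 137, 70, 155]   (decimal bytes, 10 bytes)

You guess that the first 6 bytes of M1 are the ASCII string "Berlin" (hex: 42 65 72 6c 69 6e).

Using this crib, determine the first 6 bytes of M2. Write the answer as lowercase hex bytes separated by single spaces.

First, c1 ⊕ c2 = (M1 ⊕ K) ⊕ (M2 ⊕ K) = M1 ⊕ M2, so the key drops out. Then M2 = (M1 ⊕ M2) ⊕ M1 over the first 6 bytes.
byte 0: (f8 xor 1a) xor 42 = e2 xor 42 = a0
byte 1: (58 xor 9f) xor 65 = c7 xor 65 = a2
byte 2: (e3 xor c4) xor 72 = 27 xor 72 = 55
byte 3: (83 xor e8) xor 6c = 6b xor 6c = 07
byte 4: (77 xor 5b) xor 69 = 2c xor 69 = 45
byte 5: (61 xor 43) xor 6e = 22 xor 6e = 4c

a0 a2 55 07 45 4c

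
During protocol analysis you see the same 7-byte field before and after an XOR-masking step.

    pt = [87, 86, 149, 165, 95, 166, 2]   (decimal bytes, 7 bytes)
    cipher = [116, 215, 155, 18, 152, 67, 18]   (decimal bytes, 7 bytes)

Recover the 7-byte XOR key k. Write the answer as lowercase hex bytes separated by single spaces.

23 81 0e b7 c7 e5 10

Since cipher = pt ⊕ k, XORing both sides with pt gives k = pt ⊕ cipher.
57 ^ 74 = 23
56 ^ d7 = 81
95 ^ 9b = 0e
a5 ^ 12 = b7
5f ^ 98 = c7
a6 ^ 43 = e5
02 ^ 12 = 10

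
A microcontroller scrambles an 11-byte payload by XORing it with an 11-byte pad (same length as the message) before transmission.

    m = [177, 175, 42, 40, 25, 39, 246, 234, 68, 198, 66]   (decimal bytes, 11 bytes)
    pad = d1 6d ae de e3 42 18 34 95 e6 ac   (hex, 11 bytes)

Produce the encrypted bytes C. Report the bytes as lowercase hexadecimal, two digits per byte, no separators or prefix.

60c284f6fa65eeded120ee

XOR is its own inverse, so applying the key byte-wise gives the result directly.
byte 0: 10110001 xor 11010001 = 01100000
byte 1: 10101111 xor 01101101 = 11000010
byte 2: 00101010 xor 10101110 = 10000100
byte 3: 00101000 xor 11011110 = 11110110
byte 4: 00011001 xor 11100011 = 11111010
byte 5: 00100111 xor 01000010 = 01100101
byte 6: 11110110 xor 00011000 = 11101110
byte 7: 11101010 xor 00110100 = 11011110
byte 8: 01000100 xor 10010101 = 11010001
byte 9: 11000110 xor 11100110 = 00100000
byte 10: 01000010 xor 10101100 = 11101110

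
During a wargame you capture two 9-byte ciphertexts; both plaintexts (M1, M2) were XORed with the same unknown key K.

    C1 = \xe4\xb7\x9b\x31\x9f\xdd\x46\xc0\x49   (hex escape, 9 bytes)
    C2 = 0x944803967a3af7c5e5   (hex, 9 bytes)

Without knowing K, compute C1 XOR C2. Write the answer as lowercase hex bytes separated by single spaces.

C1 ⊕ C2 = (M1 ⊕ K) ⊕ (M2 ⊕ K) = M1 ⊕ M2 — the shared key cancels under XOR.
11100100 XOR 10010100 = 01110000
10110111 XOR 01001000 = 11111111
10011011 XOR 00000011 = 10011000
00110001 XOR 10010110 = 10100111
10011111 XOR 01111010 = 11100101
11011101 XOR 00111010 = 11100111
01000110 XOR 11110111 = 10110001
11000000 XOR 11000101 = 00000101
01001001 XOR 11100101 = 10101100

70 ff 98 a7 e5 e7 b1 05 ac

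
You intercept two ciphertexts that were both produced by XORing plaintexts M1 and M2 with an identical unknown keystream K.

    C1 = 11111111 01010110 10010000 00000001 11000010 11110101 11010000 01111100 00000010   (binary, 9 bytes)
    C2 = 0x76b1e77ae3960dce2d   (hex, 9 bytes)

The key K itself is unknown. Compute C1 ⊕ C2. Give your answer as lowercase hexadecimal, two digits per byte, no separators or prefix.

89e7777b2163ddb22f

C1 ⊕ C2 = (M1 ⊕ K) ⊕ (M2 ⊕ K) = M1 ⊕ M2 — the shared key cancels under XOR.
ff XOR 76 = 89
56 XOR b1 = e7
90 XOR e7 = 77
01 XOR 7a = 7b
c2 XOR e3 = 21
f5 XOR 96 = 63
d0 XOR 0d = dd
7c XOR ce = b2
02 XOR 2d = 2f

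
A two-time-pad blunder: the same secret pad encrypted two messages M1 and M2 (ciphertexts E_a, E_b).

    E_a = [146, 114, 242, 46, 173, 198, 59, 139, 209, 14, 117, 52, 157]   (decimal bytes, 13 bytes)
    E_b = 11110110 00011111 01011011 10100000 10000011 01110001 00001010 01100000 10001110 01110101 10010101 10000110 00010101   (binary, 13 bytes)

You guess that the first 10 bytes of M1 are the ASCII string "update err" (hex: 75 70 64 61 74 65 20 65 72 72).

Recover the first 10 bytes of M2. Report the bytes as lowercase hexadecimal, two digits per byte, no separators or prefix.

First, E_a ⊕ E_b = (M1 ⊕ K) ⊕ (M2 ⊕ K) = M1 ⊕ M2, so the key drops out. Then M2 = (M1 ⊕ M2) ⊕ M1 over the first 10 bytes.
byte 0: (92 XOR f6) XOR 75 = 64 XOR 75 = 11
byte 1: (72 XOR 1f) XOR 70 = 6d XOR 70 = 1d
byte 2: (f2 XOR 5b) XOR 64 = a9 XOR 64 = cd
byte 3: (2e XOR a0) XOR 61 = 8e XOR 61 = ef
byte 4: (ad XOR 83) XOR 74 = 2e XOR 74 = 5a
byte 5: (c6 XOR 71) XOR 65 = b7 XOR 65 = d2
byte 6: (3b XOR 0a) XOR 20 = 31 XOR 20 = 11
byte 7: (8b XOR 60) XOR 65 = eb XOR 65 = 8e
byte 8: (d1 XOR 8e) XOR 72 = 5f XOR 72 = 2d
byte 9: (0e XOR 75) XOR 72 = 7b XOR 72 = 09

111dcdef5ad2118e2d09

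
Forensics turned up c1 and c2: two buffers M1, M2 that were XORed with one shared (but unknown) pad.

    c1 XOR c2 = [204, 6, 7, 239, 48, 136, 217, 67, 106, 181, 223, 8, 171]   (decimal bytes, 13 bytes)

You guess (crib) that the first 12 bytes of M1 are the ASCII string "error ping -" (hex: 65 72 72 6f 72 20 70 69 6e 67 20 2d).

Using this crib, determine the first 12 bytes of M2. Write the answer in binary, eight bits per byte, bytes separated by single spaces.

Since c1 ⊕ c2 = M1 ⊕ M2, XORing with the guessed M1 bytes yields the corresponding M2 bytes: M2 = (c1 ⊕ c2) ⊕ M1.
11001100 ⊕ 01100101 = 10101001
00000110 ⊕ 01110010 = 01110100
00000111 ⊕ 01110010 = 01110101
11101111 ⊕ 01101111 = 10000000
00110000 ⊕ 01110010 = 01000010
10001000 ⊕ 00100000 = 10101000
11011001 ⊕ 01110000 = 10101001
01000011 ⊕ 01101001 = 00101010
01101010 ⊕ 01101110 = 00000100
10110101 ⊕ 01100111 = 11010010
11011111 ⊕ 00100000 = 11111111
00001000 ⊕ 00101101 = 00100101

10101001 01110100 01110101 10000000 01000010 10101000 10101001 00101010 00000100 11010010 11111111 00100101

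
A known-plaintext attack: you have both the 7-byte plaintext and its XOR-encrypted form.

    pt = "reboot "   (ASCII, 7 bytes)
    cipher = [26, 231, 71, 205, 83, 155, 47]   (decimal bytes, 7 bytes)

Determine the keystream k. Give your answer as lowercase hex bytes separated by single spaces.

68 82 25 a2 3c ef 0f

Since cipher = pt ⊕ k, XORing both sides with pt gives k = pt ⊕ cipher.
byte 0: 01110010 xor 00011010 = 01101000
byte 1: 01100101 xor 11100111 = 10000010
byte 2: 01100010 xor 01000111 = 00100101
byte 3: 01101111 xor 11001101 = 10100010
byte 4: 01101111 xor 01010011 = 00111100
byte 5: 01110100 xor 10011011 = 11101111
byte 6: 00100000 xor 00101111 = 00001111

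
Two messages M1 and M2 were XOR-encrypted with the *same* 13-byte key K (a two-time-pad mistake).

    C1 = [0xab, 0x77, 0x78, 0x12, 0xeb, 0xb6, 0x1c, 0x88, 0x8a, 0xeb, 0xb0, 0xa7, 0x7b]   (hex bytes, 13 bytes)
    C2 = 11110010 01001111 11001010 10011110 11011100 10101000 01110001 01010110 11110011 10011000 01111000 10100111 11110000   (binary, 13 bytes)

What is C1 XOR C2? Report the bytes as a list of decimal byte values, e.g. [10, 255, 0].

C1 ⊕ C2 = (M1 ⊕ K) ⊕ (M2 ⊕ K) = M1 ⊕ M2 — the shared key cancels under XOR.
byte 0: ab ⊕ f2 = 59
byte 1: 77 ⊕ 4f = 38
byte 2: 78 ⊕ ca = b2
byte 3: 12 ⊕ 9e = 8c
byte 4: eb ⊕ dc = 37
byte 5: b6 ⊕ a8 = 1e
byte 6: 1c ⊕ 71 = 6d
byte 7: 88 ⊕ 56 = de
byte 8: 8a ⊕ f3 = 79
byte 9: eb ⊕ 98 = 73
byte 10: b0 ⊕ 78 = c8
byte 11: a7 ⊕ a7 = 00
byte 12: 7b ⊕ f0 = 8b

[89, 56, 178, 140, 55, 30, 109, 222, 121, 115, 200, 0, 139]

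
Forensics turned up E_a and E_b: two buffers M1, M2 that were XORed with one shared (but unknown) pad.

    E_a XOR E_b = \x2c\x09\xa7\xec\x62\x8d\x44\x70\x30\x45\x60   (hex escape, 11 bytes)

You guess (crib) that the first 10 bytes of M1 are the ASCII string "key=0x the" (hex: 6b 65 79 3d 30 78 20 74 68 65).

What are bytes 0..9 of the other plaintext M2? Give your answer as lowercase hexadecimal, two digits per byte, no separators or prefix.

Since E_a ⊕ E_b = M1 ⊕ M2, XORing with the guessed M1 bytes yields the corresponding M2 bytes: M2 = (E_a ⊕ E_b) ⊕ M1.
byte 0: 00101100 ⊕ 01101011 = 01000111
byte 1: 00001001 ⊕ 01100101 = 01101100
byte 2: 10100111 ⊕ 01111001 = 11011110
byte 3: 11101100 ⊕ 00111101 = 11010001
byte 4: 01100010 ⊕ 00110000 = 01010010
byte 5: 10001101 ⊕ 01111000 = 11110101
byte 6: 01000100 ⊕ 00100000 = 01100100
byte 7: 01110000 ⊕ 01110100 = 00000100
byte 8: 00110000 ⊕ 01101000 = 01011000
byte 9: 01000101 ⊕ 01100101 = 00100000

476cded152f564045820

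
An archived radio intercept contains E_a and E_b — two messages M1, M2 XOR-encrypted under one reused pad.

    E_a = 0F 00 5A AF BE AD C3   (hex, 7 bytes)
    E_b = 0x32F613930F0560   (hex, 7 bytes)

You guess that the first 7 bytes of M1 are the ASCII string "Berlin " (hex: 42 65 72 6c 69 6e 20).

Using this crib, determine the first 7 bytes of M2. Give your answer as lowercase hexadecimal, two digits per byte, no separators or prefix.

First, E_a ⊕ E_b = (M1 ⊕ K) ⊕ (M2 ⊕ K) = M1 ⊕ M2, so the key drops out. Then M2 = (M1 ⊕ M2) ⊕ M1 over the first 7 bytes.
byte 0: (0f XOR 32) XOR 42 = 3d XOR 42 = 7f
byte 1: (00 XOR f6) XOR 65 = f6 XOR 65 = 93
byte 2: (5a XOR 13) XOR 72 = 49 XOR 72 = 3b
byte 3: (af XOR 93) XOR 6c = 3c XOR 6c = 50
byte 4: (be XOR 0f) XOR 69 = b1 XOR 69 = d8
byte 5: (ad XOR 05) XOR 6e = a8 XOR 6e = c6
byte 6: (c3 XOR 60) XOR 20 = a3 XOR 20 = 83

7f933b50d8c683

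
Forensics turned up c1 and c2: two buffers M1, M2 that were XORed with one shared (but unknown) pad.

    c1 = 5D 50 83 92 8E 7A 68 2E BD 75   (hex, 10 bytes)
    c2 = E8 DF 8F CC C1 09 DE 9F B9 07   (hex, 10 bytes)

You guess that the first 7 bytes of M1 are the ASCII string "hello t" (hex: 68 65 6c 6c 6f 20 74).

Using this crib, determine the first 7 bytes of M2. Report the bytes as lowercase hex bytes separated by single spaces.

First, c1 ⊕ c2 = (M1 ⊕ K) ⊕ (M2 ⊕ K) = M1 ⊕ M2, so the key drops out. Then M2 = (M1 ⊕ M2) ⊕ M1 over the first 7 bytes.
byte 0: (5d XOR e8) XOR 68 = b5 XOR 68 = dd
byte 1: (50 XOR df) XOR 65 = 8f XOR 65 = ea
byte 2: (83 XOR 8f) XOR 6c = 0c XOR 6c = 60
byte 3: (92 XOR cc) XOR 6c = 5e XOR 6c = 32
byte 4: (8e XOR c1) XOR 6f = 4f XOR 6f = 20
byte 5: (7a XOR 09) XOR 20 = 73 XOR 20 = 53
byte 6: (68 XOR de) XOR 74 = b6 XOR 74 = c2

dd ea 60 32 20 53 c2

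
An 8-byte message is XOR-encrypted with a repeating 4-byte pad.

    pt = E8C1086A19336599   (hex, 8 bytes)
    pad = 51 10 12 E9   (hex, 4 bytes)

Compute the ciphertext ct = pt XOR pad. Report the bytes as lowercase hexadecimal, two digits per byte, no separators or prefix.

The 4-byte key repeats, so the effective keystream is 51 10 12 e9 51 10 12 e9.
byte 0: e8 xor 51 = b9
byte 1: c1 xor 10 = d1
byte 2: 08 xor 12 = 1a
byte 3: 6a xor e9 = 83
byte 4: 19 xor 51 = 48
byte 5: 33 xor 10 = 23
byte 6: 65 xor 12 = 77
byte 7: 99 xor e9 = 70

b9d11a8348237770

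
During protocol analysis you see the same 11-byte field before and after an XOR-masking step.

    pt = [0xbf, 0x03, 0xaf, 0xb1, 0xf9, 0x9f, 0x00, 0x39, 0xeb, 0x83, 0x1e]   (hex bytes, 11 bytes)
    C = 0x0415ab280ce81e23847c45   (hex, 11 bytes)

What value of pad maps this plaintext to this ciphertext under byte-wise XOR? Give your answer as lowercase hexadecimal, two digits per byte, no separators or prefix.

bb160499f5771e1a6fff5b

Since C = pt ⊕ pad, XORing both sides with pt gives pad = pt ⊕ C.
byte 0: bf xor 04 = bb
byte 1: 03 xor 15 = 16
byte 2: af xor ab = 04
byte 3: b1 xor 28 = 99
byte 4: f9 xor 0c = f5
byte 5: 9f xor e8 = 77
byte 6: 00 xor 1e = 1e
byte 7: 39 xor 23 = 1a
byte 8: eb xor 84 = 6f
byte 9: 83 xor 7c = ff
byte 10: 1e xor 45 = 5b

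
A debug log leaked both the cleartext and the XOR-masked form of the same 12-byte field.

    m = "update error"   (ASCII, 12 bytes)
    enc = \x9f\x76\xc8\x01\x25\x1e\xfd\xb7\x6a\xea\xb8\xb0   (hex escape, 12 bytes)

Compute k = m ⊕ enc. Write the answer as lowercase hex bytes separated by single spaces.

ea 06 ac 60 51 7b dd d2 18 98 d7 c2

Since enc = m ⊕ k, XORing both sides with m gives k = m ⊕ enc.
117 xor 159 = 234
112 xor 118 =   6
100 xor 200 = 172
 97 xor   1 =  96
116 xor  37 =  81
101 xor  30 = 123
 32 xor 253 = 221
101 xor 183 = 210
114 xor 106 =  24
114 xor 234 = 152
111 xor 184 = 215
114 xor 176 = 194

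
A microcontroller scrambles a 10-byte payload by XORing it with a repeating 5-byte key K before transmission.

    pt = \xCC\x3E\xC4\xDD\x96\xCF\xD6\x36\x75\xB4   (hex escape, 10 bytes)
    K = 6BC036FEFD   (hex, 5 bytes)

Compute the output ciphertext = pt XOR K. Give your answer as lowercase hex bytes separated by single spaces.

The 5-byte key repeats, so the effective keystream is 6b c0 36 fe fd 6b c0 36 fe fd.
byte 0: cc XOR 6b = a7
byte 1: 3e XOR c0 = fe
byte 2: c4 XOR 36 = f2
byte 3: dd XOR fe = 23
byte 4: 96 XOR fd = 6b
byte 5: cf XOR 6b = a4
byte 6: d6 XOR c0 = 16
byte 7: 36 XOR 36 = 00
byte 8: 75 XOR fe = 8b
byte 9: b4 XOR fd = 49

a7 fe f2 23 6b a4 16 00 8b 49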